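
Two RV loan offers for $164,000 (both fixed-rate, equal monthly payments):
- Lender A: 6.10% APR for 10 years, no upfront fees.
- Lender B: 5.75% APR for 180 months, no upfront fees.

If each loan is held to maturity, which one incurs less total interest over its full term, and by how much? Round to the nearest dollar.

Lender A by $25,659

Lender A: at 6.10% the monthly rate is 0.0050833, so the payment is 164,000 × 0.0050833 / (1 − 1.0050833^−120) = $1,828.98.
Total interest on Lender A = 120 × $1,828.98 − $164,000 = $55,477.60.
Lender B: at 5.75% the monthly rate is 0.0047917, so the payment is 164,000 × 0.0047917 / (1 − 1.0047917^−180) = $1,361.87.
Total interest on Lender B = 180 × $1,361.87 − $164,000 = $81,136.60.
Lender A is lower by $25,659.00.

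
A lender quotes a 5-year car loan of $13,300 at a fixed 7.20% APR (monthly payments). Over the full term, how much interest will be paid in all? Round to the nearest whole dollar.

$2,577

At 7.20% the monthly rate is 0.0060000, so the payment is 13,300 × 0.0060000 / (1 − 1.0060000^−60) = $264.61.
Total paid = 60 × $264.61 = $15,876.60; interest = $15,876.60 − $13,300 = $2,576.60.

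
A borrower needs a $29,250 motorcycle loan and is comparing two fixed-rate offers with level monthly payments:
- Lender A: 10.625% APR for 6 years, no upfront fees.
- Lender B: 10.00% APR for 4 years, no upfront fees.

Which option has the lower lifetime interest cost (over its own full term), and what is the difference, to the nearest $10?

Lender A: monthly rate = 10.625%/12 = 0.0088542; payment = 29,250 × 0.0088542 / (1 − (1+0.0088542)^−72) = $551.14.
Total interest on Lender A = 72 × $551.14 − $29,250 = $10,432.08.
Lender B: at 10.00% the monthly rate is 0.0083333, so the payment is 29,250 × 0.0083333 / (1 − 1.0083333^−48) = $741.86.
Total interest on Lender B = 48 × $741.86 − $29,250 = $6,359.28.
Lender B is lower by $4,072.80.

Lender B by $4,070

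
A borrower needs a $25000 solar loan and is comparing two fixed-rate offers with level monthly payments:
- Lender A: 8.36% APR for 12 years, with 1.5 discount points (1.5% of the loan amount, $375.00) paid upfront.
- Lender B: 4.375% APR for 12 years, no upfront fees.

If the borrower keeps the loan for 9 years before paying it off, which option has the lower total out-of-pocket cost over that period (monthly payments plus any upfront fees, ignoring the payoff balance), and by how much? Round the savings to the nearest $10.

Lender B by $6,000

Lender A: at 8.36% the monthly rate is 0.0069667, so the payment is 25,000 × 0.0069667 / (1 − 1.0069667^−144) = $275.57.
Lender B: monthly rate = 4.375%/12 = 0.0036458; payment = 25,000 × 0.0036458 / (1 − (1+0.0036458)^−144) = $223.46.
Over 108 months: Lender A costs 108 × $275.57 + $375.00 = $30,136.56; Lender B costs 108 × $223.46 = $24,133.68.
Lender B is cheaper by $30,136.56 − $24,133.68 = $6,002.88.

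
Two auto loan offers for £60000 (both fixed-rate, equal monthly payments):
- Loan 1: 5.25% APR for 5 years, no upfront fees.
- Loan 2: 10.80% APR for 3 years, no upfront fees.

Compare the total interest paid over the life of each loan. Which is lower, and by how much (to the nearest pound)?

Loan 1 by £2,162

Loan 1: monthly rate = 5.25%/12 = 0.0043750; payment = 60,000 × 0.0043750 / (1 − (1+0.0043750)^−60) = £1,139.16.
Total interest on Loan 1 = 60 × £1,139.16 − £60,000 = £8,349.60.
Loan 2: monthly rate = 10.8%/12 = 0.0090000; payment = 60,000 × 0.0090000 / (1 − (1+0.0090000)^−36) = £1,958.65.
Total interest on Loan 2 = 36 × £1,958.65 − £60,000 = £10,511.40.
Loan 1 is lower by £2,161.80.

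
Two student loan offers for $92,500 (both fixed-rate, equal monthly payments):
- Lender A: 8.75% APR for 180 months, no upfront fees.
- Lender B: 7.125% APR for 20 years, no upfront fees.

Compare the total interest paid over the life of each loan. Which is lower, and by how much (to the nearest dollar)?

Lender A by $7,378

Lender A: monthly rate = 8.75%/12 = 0.0072917; payment = 92,500 × 0.0072917 / (1 − (1+0.0072917)^−180) = $924.49.
Total interest on Lender A = 180 × $924.49 − $92,500 = $73,908.20.
Lender B: monthly rate = 7.125%/12 = 0.0059375; payment = 92,500 × 0.0059375 / (1 − (1+0.0059375)^−240) = $724.11.
Total interest on Lender B = 240 × $724.11 − $92,500 = $81,286.40.
Lender A is lower by $7,378.20.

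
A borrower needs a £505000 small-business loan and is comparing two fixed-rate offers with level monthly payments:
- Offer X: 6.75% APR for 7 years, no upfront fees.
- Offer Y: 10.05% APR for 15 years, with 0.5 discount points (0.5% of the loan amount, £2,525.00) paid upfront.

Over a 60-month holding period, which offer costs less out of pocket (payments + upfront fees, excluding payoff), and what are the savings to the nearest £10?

Offer X: monthly rate = 6.75%/12 = 0.0056250; payment = 505,000 × 0.0056250 / (1 − (1+0.0056250)^−84) = £7,560.24.
Offer Y: at 10.05% the monthly rate is 0.0083750, so the payment is 505,000 × 0.0083750 / (1 − 1.0083750^−180) = £5,442.21.
Over 60 months: Offer X costs 60 × £7,560.24 = £453,614.40; Offer Y costs 60 × £5,442.21 + £2,525.00 = £329,057.60.
Offer Y is cheaper by £453,614.40 − £329,057.60 = £124,556.80.

Offer Y by £124,560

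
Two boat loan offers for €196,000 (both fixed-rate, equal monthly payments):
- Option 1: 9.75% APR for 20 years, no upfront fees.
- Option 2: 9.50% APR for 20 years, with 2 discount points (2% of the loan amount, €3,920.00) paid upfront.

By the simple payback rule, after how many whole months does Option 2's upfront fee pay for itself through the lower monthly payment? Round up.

123 months

Option 1: at 9.75% the monthly rate is 0.0081250, so the payment is 196,000 × 0.0081250 / (1 − 1.0081250^−240) = €1,859.09.
Option 2: monthly rate = 9.5%/12 = 0.0079167; payment = 196,000 × 0.0079167 / (1 − (1+0.0079167)^−240) = €1,826.98.
Monthly savings = €1,859.09 − €1,826.98 = €32.11.
Break-even = €3,920.00 / €32.11 = 122.08 → 123 months.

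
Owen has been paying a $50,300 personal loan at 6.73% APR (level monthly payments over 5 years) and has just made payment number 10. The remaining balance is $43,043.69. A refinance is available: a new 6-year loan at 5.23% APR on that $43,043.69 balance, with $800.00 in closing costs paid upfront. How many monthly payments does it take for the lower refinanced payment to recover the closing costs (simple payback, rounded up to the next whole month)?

Current payment = 50,300 × 6.73%/12 / (1 − (1+0.0056083)^−60) = $989.61.
Refinanced payment = 43,043.69 × 0.0043583 / (1 − (1+0.0043583)^−72) = $697.82.
Monthly savings = $989.61 − $697.82 = $291.79.
Break-even = $800.00 / $291.79 = 2.74 → 3 months.

3 months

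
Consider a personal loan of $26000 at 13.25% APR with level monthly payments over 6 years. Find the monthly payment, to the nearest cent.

At 13.25% the monthly rate is 0.0110417, so the payment is 26,000 × 0.0110417 / (1 − 1.0110417^−72) = $525.36.

$525.36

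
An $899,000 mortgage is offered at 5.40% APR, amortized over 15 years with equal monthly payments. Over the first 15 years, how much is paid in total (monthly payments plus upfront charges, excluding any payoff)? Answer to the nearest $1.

$1,313,633

Monthly rate = 5.4%/12 = 0.0045000; payment = 899,000 × 0.0045000 / (1 − (1+0.0045000)^−180) = $7,297.96.
Total outlay = 180 × $7,297.96 = $1,313,632.80.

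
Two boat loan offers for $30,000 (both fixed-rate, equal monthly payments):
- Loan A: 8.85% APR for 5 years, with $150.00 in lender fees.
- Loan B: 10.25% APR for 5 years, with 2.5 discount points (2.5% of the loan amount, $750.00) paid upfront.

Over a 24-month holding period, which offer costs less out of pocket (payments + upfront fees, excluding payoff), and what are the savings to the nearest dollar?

Loan A by $1,093

Loan A: monthly rate = 8.85%/12 = 0.0073750; payment = 30,000 × 0.0073750 / (1 − (1+0.0073750)^−60) = $620.57.
Loan B: monthly rate = 10.25%/12 = 0.0085417; payment = 30,000 × 0.0085417 / (1 − (1+0.0085417)^−60) = $641.11.
Over 24 months: Loan A costs 24 × $620.57 + $150.00 = $15,043.68; Loan B costs 24 × $641.11 + $750.00 = $16,136.64.
Loan A is cheaper by $16,136.64 − $15,043.68 = $1,092.96.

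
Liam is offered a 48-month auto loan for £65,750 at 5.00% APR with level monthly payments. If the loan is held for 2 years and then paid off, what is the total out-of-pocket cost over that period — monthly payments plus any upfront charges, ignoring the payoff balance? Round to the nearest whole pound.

£36,340

At 5.00% the monthly rate is 0.0041667, so the payment is 65,750 × 0.0041667 / (1 − 1.0041667^−48) = £1,514.18.
Total outlay = 24 × £1,514.18 = £36,340.32.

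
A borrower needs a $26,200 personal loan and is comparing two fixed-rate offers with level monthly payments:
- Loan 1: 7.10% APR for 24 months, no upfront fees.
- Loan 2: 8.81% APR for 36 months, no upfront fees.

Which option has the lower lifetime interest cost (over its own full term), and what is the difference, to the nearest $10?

Loan 1 by $1,730

Loan 1: monthly rate = 7.1%/12 = 0.0059167; payment = 26,200 × 0.0059167 / (1 − (1+0.0059167)^−24) = $1,174.23.
Total interest on Loan 1 = 24 × $1,174.23 − $26,200 = $1,981.52.
Loan 2: monthly rate = 8.81%/12 = 0.0073417; payment = 26,200 × 0.0073417 / (1 − (1+0.0073417)^−36) = $830.84.
Total interest on Loan 2 = 36 × $830.84 − $26,200 = $3,710.24.
Loan 1 is lower by $1,728.72.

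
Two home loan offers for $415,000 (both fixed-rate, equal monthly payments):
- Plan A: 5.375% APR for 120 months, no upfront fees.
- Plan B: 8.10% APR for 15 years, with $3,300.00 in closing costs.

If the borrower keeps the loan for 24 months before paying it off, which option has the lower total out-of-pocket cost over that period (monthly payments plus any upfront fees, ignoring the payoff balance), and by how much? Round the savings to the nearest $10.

Plan B by $8,420

Plan A: at 5.375% the monthly rate is 0.0044792, so the payment is 415,000 × 0.0044792 / (1 − 1.0044792^−120) = $4,478.18.
Plan B: monthly rate = 8.1%/12 = 0.0067500; payment = 415,000 × 0.0067500 / (1 − (1+0.0067500)^−180) = $3,989.95.
Over 24 months: Plan A costs 24 × $4,478.18 = $107,476.32; Plan B costs 24 × $3,989.95 + $3,300.00 = $99,058.80.
Plan B is cheaper by $107,476.32 − $99,058.80 = $8,417.52.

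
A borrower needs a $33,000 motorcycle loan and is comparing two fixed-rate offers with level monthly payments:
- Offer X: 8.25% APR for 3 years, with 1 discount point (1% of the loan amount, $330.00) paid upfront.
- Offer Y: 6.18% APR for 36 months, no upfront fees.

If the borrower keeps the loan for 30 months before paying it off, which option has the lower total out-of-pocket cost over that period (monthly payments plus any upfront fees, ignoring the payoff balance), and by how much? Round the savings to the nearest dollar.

Offer X: at 8.25% the monthly rate is 0.0068750, so the payment is 33,000 × 0.0068750 / (1 − 1.0068750^−36) = $1,037.91.
Offer Y: at 6.18% the monthly rate is 0.0051500, so the payment is 33,000 × 0.0051500 / (1 − 1.0051500^−36) = $1,006.62.
Over 30 months: Offer X costs 30 × $1,037.91 + $330.00 = $31,467.30; Offer Y costs 30 × $1,006.62 = $30,198.60.
Offer Y is cheaper by $31,467.30 − $30,198.60 = $1,268.70.

Offer Y by $1,269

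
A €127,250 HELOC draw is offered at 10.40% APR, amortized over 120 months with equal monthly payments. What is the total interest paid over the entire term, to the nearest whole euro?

€77,942

Monthly rate = 10.4%/12 = 0.0086667; payment = 127,250 × 0.0086667 / (1 − (1+0.0086667)^−120) = €1,709.93.
Total paid = 120 × €1,709.93 = €205,191.60; interest = €205,191.60 − €127,250 = €77,941.60.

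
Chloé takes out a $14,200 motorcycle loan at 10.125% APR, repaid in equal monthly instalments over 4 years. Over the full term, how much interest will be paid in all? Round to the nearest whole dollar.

At 10.125% the monthly rate is 0.0084375, so the payment is 14,200 × 0.0084375 / (1 − 1.0084375^−48) = $361.00.
Total paid = 48 × $361.00 = $17,328.00; interest = $17,328.00 − $14,200 = $3,128.00.

$3,128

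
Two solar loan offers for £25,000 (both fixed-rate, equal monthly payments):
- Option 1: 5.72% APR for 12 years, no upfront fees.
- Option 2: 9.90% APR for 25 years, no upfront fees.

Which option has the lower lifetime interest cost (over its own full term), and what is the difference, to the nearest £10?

Option 1: monthly rate = 5.72%/12 = 0.0047667; payment = 25,000 × 0.0047667 / (1 − (1+0.0047667)^−144) = £240.36.
Total interest on Option 1 = 144 × £240.36 − £25,000 = £9,611.84.
Option 2: at 9.90% the monthly rate is 0.0082500, so the payment is 25,000 × 0.0082500 / (1 − 1.0082500^−300) = £225.42.
Total interest on Option 2 = 300 × £225.42 − £25,000 = £42,626.00.
Option 1 is lower by £33,014.16.

Option 1 by £33,010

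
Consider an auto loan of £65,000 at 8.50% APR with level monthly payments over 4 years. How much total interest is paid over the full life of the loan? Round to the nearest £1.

£11,903

Monthly rate = 8.5%/12 = 0.0070833; payment = 65,000 × 0.0070833 / (1 − (1+0.0070833)^−48) = £1,602.14.
Total paid = 48 × £1,602.14 = £76,902.72; interest = £76,902.72 − £65,000 = £11,902.72.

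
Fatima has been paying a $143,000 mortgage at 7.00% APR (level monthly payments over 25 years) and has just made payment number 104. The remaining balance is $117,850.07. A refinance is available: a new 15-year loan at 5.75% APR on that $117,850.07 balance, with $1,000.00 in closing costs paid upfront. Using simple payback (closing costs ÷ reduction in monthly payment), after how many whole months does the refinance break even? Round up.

32 months

Current payment = 143,000 × 7%/12 / (1 − (1+0.0058333)^−300) = $1,010.69.
Refinanced payment = 117,850.07 × 0.0047917 / (1 − (1+0.0047917)^−180) = $978.64.
Monthly savings = $1,010.69 − $978.64 = $32.05.
Break-even = $1,000.00 / $32.05 = 31.20 → 32 months.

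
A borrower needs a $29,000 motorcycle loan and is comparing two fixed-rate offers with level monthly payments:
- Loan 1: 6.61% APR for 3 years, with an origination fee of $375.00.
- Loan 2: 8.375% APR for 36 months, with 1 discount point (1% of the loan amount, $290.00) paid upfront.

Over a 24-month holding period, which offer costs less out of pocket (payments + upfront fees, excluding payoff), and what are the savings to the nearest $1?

Loan 1 by $479

Loan 1: monthly rate = 6.61%/12 = 0.0055083; payment = 29,000 × 0.0055083 / (1 − (1+0.0055083)^−36) = $890.27.
Loan 2: at 8.375% the monthly rate is 0.0069792, so the payment is 29,000 × 0.0069792 / (1 − 1.0069792^−36) = $913.78.
Over 24 months: Loan 1 costs 24 × $890.27 + $375.00 = $21,741.48; Loan 2 costs 24 × $913.78 + $290.00 = $22,220.72.
Loan 1 is cheaper by $22,220.72 − $21,741.48 = $479.24.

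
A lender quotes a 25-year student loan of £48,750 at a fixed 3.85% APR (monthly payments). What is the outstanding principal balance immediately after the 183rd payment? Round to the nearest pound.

With monthly rate i = 3.85%/12 = 0.0032083, the balance after k of n payments is P · [(1+i)^n − (1+i)^k] / [(1+i)^n − 1].
(1+0.0032083)^300 = 2.61420303 and (1+0.0032083)^183 = 1.79711960, so the balance is 48,750 × (2.61420303 − 1.79711960) / (2.61420303 − 1) = £24,676.46.

£24,676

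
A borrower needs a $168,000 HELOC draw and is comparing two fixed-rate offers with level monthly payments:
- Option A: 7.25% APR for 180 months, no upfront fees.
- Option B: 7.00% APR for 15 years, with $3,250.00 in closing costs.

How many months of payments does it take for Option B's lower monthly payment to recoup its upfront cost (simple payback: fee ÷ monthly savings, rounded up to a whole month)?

138 months

Option A: monthly rate = 7.25%/12 = 0.0060417; payment = 168,000 × 0.0060417 / (1 − (1+0.0060417)^−180) = $1,533.61.
Option B: at 7.00% the monthly rate is 0.0058333, so the payment is 168,000 × 0.0058333 / (1 − 1.0058333^−180) = $1,510.03.
Monthly savings = $1,533.61 − $1,510.03 = $23.58.
Break-even = $3,250.00 / $23.58 = 137.83 → 138 months.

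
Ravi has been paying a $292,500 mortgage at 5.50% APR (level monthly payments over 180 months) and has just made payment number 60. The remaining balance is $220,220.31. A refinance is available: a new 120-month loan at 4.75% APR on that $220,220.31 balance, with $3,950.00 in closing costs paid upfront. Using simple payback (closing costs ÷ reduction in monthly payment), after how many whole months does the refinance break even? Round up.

49 months

Current payment = 292,500 × 5.5%/12 / (1 − (1+0.0045833)^−180) = $2,389.97.
Refinanced payment = 220,220.31 × 0.0039583 / (1 − (1+0.0039583)^−120) = $2,308.96.
Monthly savings = $2,389.97 − $2,308.96 = $81.01.
Break-even = $3,950.00 / $81.01 = 48.76 → 49 months.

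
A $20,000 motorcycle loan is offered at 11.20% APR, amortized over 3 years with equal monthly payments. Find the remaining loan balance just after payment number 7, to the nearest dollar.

With monthly rate i = 11.2%/12 = 0.0093333, the balance after k of n payments is P · [(1+i)^n − (1+i)^k] / [(1+i)^n − 1].
(1+0.0093333)^36 = 1.39716012 and (1+0.0093333)^7 = 1.06719139, so the balance is 20,000 × (1.39716012 − 1.06719139) / (1.39716012 − 1) = $16,616.41.

$16,616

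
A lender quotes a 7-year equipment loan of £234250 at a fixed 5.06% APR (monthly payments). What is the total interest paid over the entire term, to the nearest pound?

Monthly rate = 5.06%/12 = 0.0042167; payment = 234,250 × 0.0042167 / (1 − (1+0.0042167)^−84) = £3,317.48.
Total paid = 84 × £3,317.48 = £278,668.32; interest = £278,668.32 − £234,250 = £44,418.32.

£44,418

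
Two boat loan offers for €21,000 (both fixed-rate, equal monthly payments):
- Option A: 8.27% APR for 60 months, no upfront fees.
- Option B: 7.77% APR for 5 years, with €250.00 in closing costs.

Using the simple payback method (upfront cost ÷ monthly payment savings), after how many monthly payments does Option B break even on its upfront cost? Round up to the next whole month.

50 months

Option A: at 8.27% the monthly rate is 0.0068917, so the payment is 21,000 × 0.0068917 / (1 − 1.0068917^−60) = €428.52.
Option B: at 7.77% the monthly rate is 0.0064750, so the payment is 21,000 × 0.0064750 / (1 − 1.0064750^−60) = €423.50.
Monthly savings = €428.52 − €423.50 = €5.02.
Break-even = €250.00 / €5.02 = 49.80 → 50 months.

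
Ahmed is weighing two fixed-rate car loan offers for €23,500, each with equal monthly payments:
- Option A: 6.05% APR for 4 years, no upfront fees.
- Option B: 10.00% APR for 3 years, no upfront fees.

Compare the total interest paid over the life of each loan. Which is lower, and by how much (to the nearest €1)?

Option A by €781

Option A: monthly rate = 6.05%/12 = 0.0050417; payment = 23,500 × 0.0050417 / (1 − (1+0.0050417)^−48) = €552.44.
Total interest on Option A = 48 × €552.44 − €23,500 = €3,017.12.
Option B: monthly rate = 10%/12 = 0.0083333; payment = 23,500 × 0.0083333 / (1 − (1+0.0083333)^−36) = €758.28.
Total interest on Option B = 36 × €758.28 − €23,500 = €3,798.08.
Option A is lower by €780.96.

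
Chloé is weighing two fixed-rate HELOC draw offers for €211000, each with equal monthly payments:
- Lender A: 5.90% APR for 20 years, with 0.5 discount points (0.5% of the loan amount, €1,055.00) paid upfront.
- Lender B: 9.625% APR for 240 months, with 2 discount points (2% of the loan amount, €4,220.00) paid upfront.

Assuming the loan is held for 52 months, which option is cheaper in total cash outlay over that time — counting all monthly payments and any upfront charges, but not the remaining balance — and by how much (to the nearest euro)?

Lender A by €28,361

Lender A: at 5.90% the monthly rate is 0.0049167, so the payment is 211,000 × 0.0049167 / (1 − 1.0049167^−240) = €1,499.52.
Lender B: at 9.625% the monthly rate is 0.0080208, so the payment is 211,000 × 0.0080208 / (1 − 1.0080208^−240) = €1,984.05.
Over 52 months: Lender A costs 52 × €1,499.52 + €1,055.00 = €79,030.04; Lender B costs 52 × €1,984.05 + €4,220.00 = €107,390.60.
Lender A is cheaper by €107,390.60 − €79,030.04 = €28,360.56.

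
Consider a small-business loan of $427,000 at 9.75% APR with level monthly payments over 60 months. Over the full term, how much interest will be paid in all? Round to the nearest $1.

At 9.75% the monthly rate is 0.0081250, so the payment is 427,000 × 0.0081250 / (1 − 1.0081250^−60) = $9,020.05.
Total paid = 60 × $9,020.05 = $541,203.00; interest = $541,203.00 − $427,000 = $114,203.00.

$114,203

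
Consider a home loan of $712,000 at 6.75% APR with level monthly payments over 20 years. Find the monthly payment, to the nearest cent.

At 6.75% the monthly rate is 0.0056250, so the payment is 712,000 × 0.0056250 / (1 − 1.0056250^−240) = $5,413.79.

$5,413.79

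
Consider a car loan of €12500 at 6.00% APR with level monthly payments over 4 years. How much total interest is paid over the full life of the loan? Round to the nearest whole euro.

At 6.00% the monthly rate is 0.0050000, so the payment is 12,500 × 0.0050000 / (1 − 1.0050000^−48) = €293.56.
Total paid = 48 × €293.56 = €14,090.88; interest = €14,090.88 − €12,500 = €1,590.88.

€1,591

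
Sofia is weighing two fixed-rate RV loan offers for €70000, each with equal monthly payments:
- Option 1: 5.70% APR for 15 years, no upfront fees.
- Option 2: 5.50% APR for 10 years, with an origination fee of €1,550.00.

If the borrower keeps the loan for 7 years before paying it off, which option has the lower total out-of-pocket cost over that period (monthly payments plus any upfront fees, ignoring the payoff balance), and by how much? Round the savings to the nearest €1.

Option 1 by €16,693

Option 1: monthly rate = 5.7%/12 = 0.0047500; payment = 70,000 × 0.0047500 / (1 − (1+0.0047500)^−180) = €579.41.
Option 2: at 5.50% the monthly rate is 0.0045833, so the payment is 70,000 × 0.0045833 / (1 − 1.0045833^−120) = €759.68.
Over 84 months: Option 1 costs 84 × €579.41 = €48,670.44; Option 2 costs 84 × €759.68 + €1,550.00 = €65,363.12.
Option 1 is cheaper by €65,363.12 − €48,670.44 = €16,692.68.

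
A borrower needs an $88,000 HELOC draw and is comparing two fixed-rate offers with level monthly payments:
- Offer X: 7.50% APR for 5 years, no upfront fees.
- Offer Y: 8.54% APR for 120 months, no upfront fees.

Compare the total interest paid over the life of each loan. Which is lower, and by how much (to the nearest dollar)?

Offer X: monthly rate = 7.5%/12 = 0.0062500; payment = 88,000 × 0.0062500 / (1 − (1+0.0062500)^−60) = $1,763.34.
Total interest on Offer X = 60 × $1,763.34 − $88,000 = $17,800.40.
Offer Y: at 8.54% the monthly rate is 0.0071167, so the payment is 88,000 × 0.0071167 / (1 − 1.0071167^−120) = $1,092.96.
Total interest on Offer Y = 120 × $1,092.96 − $88,000 = $43,155.20.
Offer X is lower by $25,354.80.

Offer X by $25,355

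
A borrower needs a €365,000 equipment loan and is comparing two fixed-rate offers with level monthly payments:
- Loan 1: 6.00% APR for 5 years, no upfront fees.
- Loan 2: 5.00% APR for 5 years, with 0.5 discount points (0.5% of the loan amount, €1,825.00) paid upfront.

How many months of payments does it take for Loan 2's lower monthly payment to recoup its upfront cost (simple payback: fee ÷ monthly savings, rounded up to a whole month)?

Loan 1: at 6.00% the monthly rate is 0.0050000, so the payment is 365,000 × 0.0050000 / (1 − 1.0050000^−60) = €7,056.47.
Loan 2: monthly rate = 5%/12 = 0.0041667; payment = 365,000 × 0.0041667 / (1 − (1+0.0041667)^−60) = €6,888.00.
Monthly savings = €7,056.47 − €6,888.00 = €168.47.
Break-even = €1,825.00 / €168.47 = 10.83 → 11 months.

11 months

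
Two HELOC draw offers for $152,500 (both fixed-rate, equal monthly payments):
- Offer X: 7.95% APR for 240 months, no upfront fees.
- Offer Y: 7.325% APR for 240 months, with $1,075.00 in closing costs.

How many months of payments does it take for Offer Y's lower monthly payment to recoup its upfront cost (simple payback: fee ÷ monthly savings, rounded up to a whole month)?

19 months

Offer X: monthly rate = 7.95%/12 = 0.0066250; payment = 152,500 × 0.0066250 / (1 − (1+0.0066250)^−240) = $1,270.83.
Offer Y: at 7.325% the monthly rate is 0.0061042, so the payment is 152,500 × 0.0061042 / (1 − 1.0061042^−240) = $1,212.26.
Monthly savings = $1,270.83 − $1,212.26 = $58.57.
Break-even = $1,075.00 / $58.57 = 18.35 → 19 months.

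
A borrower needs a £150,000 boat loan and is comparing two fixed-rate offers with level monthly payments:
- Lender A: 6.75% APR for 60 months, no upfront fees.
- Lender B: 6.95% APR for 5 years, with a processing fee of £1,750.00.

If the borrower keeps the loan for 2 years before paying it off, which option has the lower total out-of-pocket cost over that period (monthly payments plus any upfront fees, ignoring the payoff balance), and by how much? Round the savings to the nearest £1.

Lender A by £2,089

Lender A: at 6.75% the monthly rate is 0.0056250, so the payment is 150,000 × 0.0056250 / (1 − 1.0056250^−60) = £2,952.52.
Lender B: at 6.95% the monthly rate is 0.0057917, so the payment is 150,000 × 0.0057917 / (1 − 1.0057917^−60) = £2,966.64.
Over 24 months: Lender A costs 24 × £2,952.52 = £70,860.48; Lender B costs 24 × £2,966.64 + £1,750.00 = £72,949.36.
Lender A is cheaper by £72,949.36 − £70,860.48 = £2,088.88.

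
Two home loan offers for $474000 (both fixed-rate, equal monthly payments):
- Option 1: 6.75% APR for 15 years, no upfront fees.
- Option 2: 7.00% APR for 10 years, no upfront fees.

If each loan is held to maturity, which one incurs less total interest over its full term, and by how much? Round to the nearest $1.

Option 1: at 6.75% the monthly rate is 0.0056250, so the payment is 474,000 × 0.0056250 / (1 − 1.0056250^−180) = $4,194.47.
Total interest on Option 1 = 180 × $4,194.47 − $474,000 = $281,004.60.
Option 2: monthly rate = 7%/12 = 0.0058333; payment = 474,000 × 0.0058333 / (1 − (1+0.0058333)^−120) = $5,503.54.
Total interest on Option 2 = 120 × $5,503.54 − $474,000 = $186,424.80.
Option 2 is lower by $94,579.80.

Option 2 by $94,580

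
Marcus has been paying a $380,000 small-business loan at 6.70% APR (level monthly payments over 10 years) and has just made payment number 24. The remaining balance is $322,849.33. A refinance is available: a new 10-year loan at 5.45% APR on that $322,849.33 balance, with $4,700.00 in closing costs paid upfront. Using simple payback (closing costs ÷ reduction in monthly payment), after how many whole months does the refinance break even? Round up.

Current payment = 380,000 × 6.7%/12 / (1 − (1+0.0055833)^−120) = $4,353.59.
Refinanced payment = 322,849.33 × 0.0045417 / (1 − (1+0.0045417)^−120) = $3,495.77.
Monthly savings = $4,353.59 − $3,495.77 = $857.82.
Break-even = $4,700.00 / $857.82 = 5.48 → 6 months.

6 months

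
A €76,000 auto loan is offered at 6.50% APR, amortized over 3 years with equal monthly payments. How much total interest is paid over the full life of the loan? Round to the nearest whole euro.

At 6.50% the monthly rate is 0.0054167, so the payment is 76,000 × 0.0054167 / (1 − 1.0054167^−36) = €2,329.32.
Total paid = 36 × €2,329.32 = €83,855.52; interest = €83,855.52 − €76,000 = €7,855.52.

€7,856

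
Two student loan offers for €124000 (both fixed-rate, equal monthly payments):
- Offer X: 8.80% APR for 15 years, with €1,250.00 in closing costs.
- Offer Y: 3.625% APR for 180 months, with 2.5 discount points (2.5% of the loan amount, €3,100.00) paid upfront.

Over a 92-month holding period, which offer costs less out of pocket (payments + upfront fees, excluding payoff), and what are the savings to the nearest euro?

Offer Y by €30,248

Offer X: at 8.80% the monthly rate is 0.0073333, so the payment is 124,000 × 0.0073333 / (1 − 1.0073333^−180) = €1,242.98.
Offer Y: at 3.625% the monthly rate is 0.0030208, so the payment is 124,000 × 0.0030208 / (1 − 1.0030208^−180) = €894.09.
Over 92 months: Offer X costs 92 × €1,242.98 + €1,250.00 = €115,604.16; Offer Y costs 92 × €894.09 + €3,100.00 = €85,356.28.
Offer Y is cheaper by €115,604.16 − €85,356.28 = €30,247.88.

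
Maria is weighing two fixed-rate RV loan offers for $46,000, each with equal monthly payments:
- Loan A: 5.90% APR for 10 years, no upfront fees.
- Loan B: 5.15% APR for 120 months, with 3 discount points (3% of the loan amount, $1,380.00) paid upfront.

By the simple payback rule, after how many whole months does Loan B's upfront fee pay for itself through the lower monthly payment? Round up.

81 months

Loan A: monthly rate = 5.9%/12 = 0.0049167; payment = 46,000 × 0.0049167 / (1 − (1+0.0049167)^−120) = $508.39.
Loan B: at 5.15% the monthly rate is 0.0042917, so the payment is 46,000 × 0.0042917 / (1 − 1.0042917^−120) = $491.28.
Monthly savings = $508.39 − $491.28 = $17.11.
Break-even = $1,380.00 / $17.11 = 80.65 → 81 months.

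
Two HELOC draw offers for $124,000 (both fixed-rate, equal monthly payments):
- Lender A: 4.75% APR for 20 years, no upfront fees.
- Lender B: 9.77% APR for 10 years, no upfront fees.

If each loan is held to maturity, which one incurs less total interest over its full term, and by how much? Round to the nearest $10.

Lender A: at 4.75% the monthly rate is 0.0039583, so the payment is 124,000 × 0.0039583 / (1 − 1.0039583^−240) = $801.32.
Total interest on Lender A = 240 × $801.32 − $124,000 = $68,316.80.
Lender B: at 9.77% the monthly rate is 0.0081417, so the payment is 124,000 × 0.0081417 / (1 − 1.0081417^−120) = $1,622.92.
Total interest on Lender B = 120 × $1,622.92 − $124,000 = $70,750.40.
Lender A is lower by $2,433.60.

Lender A by $2,430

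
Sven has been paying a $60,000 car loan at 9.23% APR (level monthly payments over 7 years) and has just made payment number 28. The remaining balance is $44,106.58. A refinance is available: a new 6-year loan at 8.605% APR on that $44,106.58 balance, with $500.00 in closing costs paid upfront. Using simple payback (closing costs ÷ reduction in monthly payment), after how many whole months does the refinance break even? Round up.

3 months

Current payment = 60,000 × 9.23%/12 / (1 − (1+0.0076917)^−84) = $972.36.
Refinanced payment = 44,106.58 × 0.0071708 / (1 − (1+0.0071708)^−72) = $786.43.
Monthly savings = $972.36 − $786.43 = $185.93.
Break-even = $500.00 / $185.93 = 2.69 → 3 months.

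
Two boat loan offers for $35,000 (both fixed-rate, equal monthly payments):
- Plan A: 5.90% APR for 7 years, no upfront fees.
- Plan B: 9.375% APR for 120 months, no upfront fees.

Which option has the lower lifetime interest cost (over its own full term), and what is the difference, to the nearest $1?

Plan A by $11,252

Plan A: monthly rate = 5.9%/12 = 0.0049167; payment = 35,000 × 0.0049167 / (1 − (1+0.0049167)^−84) = $509.62.
Total interest on Plan A = 84 × $509.62 − $35,000 = $7,808.08.
Plan B: at 9.375% the monthly rate is 0.0078125, so the payment is 35,000 × 0.0078125 / (1 − 1.0078125^−120) = $450.50.
Total interest on Plan B = 120 × $450.50 − $35,000 = $19,060.00.
Plan A is lower by $11,251.92.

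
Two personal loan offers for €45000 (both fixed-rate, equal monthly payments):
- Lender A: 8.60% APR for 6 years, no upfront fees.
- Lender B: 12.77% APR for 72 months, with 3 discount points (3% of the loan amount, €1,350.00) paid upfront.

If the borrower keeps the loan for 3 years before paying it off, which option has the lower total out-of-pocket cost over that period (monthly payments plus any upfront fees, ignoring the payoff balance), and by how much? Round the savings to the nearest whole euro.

Lender A by €4,793

Lender A: at 8.60% the monthly rate is 0.0071667, so the payment is 45,000 × 0.0071667 / (1 − 1.0071667^−72) = €802.24.
Lender B: at 12.77% the monthly rate is 0.0106417, so the payment is 45,000 × 0.0106417 / (1 − 1.0106417^−72) = €897.88.
Over 36 months: Lender A costs 36 × €802.24 = €28,880.64; Lender B costs 36 × €897.88 + €1,350.00 = €33,673.68.
Lender A is cheaper by €33,673.68 − €28,880.64 = €4,793.04.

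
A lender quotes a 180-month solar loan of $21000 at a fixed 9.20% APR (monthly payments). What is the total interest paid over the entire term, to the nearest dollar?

Monthly rate = 9.2%/12 = 0.0076667; payment = 21,000 × 0.0076667 / (1 − (1+0.0076667)^−180) = $215.50.
Total paid = 180 × $215.50 = $38,790.00; interest = $38,790.00 − $21,000 = $17,790.00.

$17,790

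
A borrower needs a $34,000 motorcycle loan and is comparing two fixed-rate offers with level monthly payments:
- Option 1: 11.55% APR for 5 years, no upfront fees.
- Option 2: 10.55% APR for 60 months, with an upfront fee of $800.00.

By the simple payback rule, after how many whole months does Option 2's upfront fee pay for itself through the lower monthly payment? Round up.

Option 1: at 11.55% the monthly rate is 0.0096250, so the payment is 34,000 × 0.0096250 / (1 − 1.0096250^−60) = $748.60.
Option 2: monthly rate = 10.55%/12 = 0.0087917; payment = 34,000 × 0.0087917 / (1 − (1+0.0087917)^−60) = $731.64.
Monthly savings = $748.60 − $731.64 = $16.96.
Break-even = $800.00 / $16.96 = 47.17 → 48 months.

48 months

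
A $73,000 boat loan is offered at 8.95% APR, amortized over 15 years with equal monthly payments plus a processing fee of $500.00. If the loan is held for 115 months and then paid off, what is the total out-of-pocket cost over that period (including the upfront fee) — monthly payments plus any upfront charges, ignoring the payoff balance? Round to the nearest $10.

Monthly rate = 8.95%/12 = 0.0074583; payment = 73,000 × 0.0074583 / (1 − (1+0.0074583)^−180) = $738.24.
Total outlay = 115 × $738.24 + $500.00 = $85,397.60.

$85,400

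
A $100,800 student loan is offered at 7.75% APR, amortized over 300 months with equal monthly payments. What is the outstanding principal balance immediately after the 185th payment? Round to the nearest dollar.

$61,661

With monthly rate i = 7.75%/12 = 0.0064583, the balance after k of n payments is P · [(1+i)^n − (1+i)^k] / [(1+i)^n − 1].
(1+0.0064583)^300 = 6.89826753 and (1+0.0064583)^185 = 3.29020547, so the balance is 100,800 × (6.89826753 − 3.29020547) / (6.89826753 − 1) = $61,660.93.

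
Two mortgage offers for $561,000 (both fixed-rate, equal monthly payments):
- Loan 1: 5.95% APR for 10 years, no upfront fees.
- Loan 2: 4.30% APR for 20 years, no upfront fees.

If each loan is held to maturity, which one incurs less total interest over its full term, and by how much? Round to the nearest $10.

Loan 1 by $91,630

Loan 1: monthly rate = 5.95%/12 = 0.0049583; payment = 561,000 × 0.0049583 / (1 − (1+0.0049583)^−120) = $6,214.17.
Total interest on Loan 1 = 120 × $6,214.17 − $561,000 = $184,700.40.
Loan 2: monthly rate = 4.3%/12 = 0.0035833; payment = 561,000 × 0.0035833 / (1 − (1+0.0035833)^−240) = $3,488.88.
Total interest on Loan 2 = 240 × $3,488.88 − $561,000 = $276,331.20.
Loan 1 is lower by $91,630.80.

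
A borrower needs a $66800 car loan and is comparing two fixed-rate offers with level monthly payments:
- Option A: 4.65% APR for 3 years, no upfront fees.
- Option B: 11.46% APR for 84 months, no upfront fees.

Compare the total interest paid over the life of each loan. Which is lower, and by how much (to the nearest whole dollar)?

Option A: monthly rate = 4.65%/12 = 0.0038750; payment = 66,800 × 0.0038750 / (1 − (1+0.0038750)^−36) = $1,991.58.
Total interest on Option A = 36 × $1,991.58 − $66,800 = $4,896.88.
Option B: at 11.46% the monthly rate is 0.0095500, so the payment is 66,800 × 0.0095500 / (1 − 1.0095500^−84) = $1,160.00.
Total interest on Option B = 84 × $1,160.00 − $66,800 = $30,640.00.
Option A is lower by $25,743.12.

Option A by $25,743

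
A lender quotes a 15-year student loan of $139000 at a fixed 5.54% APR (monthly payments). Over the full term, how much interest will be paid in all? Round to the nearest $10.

At 5.54% the monthly rate is 0.0046167, so the payment is 139,000 × 0.0046167 / (1 − 1.0046167^−180) = $1,138.70.
Total paid = 180 × $1,138.70 = $204,966.00; interest = $204,966.00 − $139,000 = $65,966.00.

$65,970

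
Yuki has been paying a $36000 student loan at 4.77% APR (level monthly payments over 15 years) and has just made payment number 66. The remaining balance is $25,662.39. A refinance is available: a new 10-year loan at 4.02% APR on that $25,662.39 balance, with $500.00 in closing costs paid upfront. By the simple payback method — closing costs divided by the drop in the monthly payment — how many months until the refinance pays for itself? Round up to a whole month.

Current payment = 36,000 × 4.77%/12 / (1 − (1+0.0039750)^−180) = $280.39.
Refinanced payment = 25,662.39 × 0.0033500 / (1 − (1+0.0033500)^−120) = $260.06.
Monthly savings = $280.39 − $260.06 = $20.33.
Break-even = $500.00 / $20.33 = 24.59 → 25 months.

25 months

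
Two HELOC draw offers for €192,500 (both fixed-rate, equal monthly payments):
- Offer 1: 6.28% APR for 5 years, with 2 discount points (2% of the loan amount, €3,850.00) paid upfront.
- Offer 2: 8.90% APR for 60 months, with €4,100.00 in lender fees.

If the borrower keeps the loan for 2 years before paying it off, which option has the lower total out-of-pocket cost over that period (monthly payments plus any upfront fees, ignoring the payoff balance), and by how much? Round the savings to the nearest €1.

Offer 1: at 6.28% the monthly rate is 0.0052333, so the payment is 192,500 × 0.0052333 / (1 − 1.0052333^−60) = €3,746.68.
Offer 2: monthly rate = 8.9%/12 = 0.0074167; payment = 192,500 × 0.0074167 / (1 − (1+0.0074167)^−60) = €3,986.65.
Over 24 months: Offer 1 costs 24 × €3,746.68 + €3,850.00 = €93,770.32; Offer 2 costs 24 × €3,986.65 + €4,100.00 = €99,779.60.
Offer 1 is cheaper by €99,779.60 − €93,770.32 = €6,009.28.

Offer 1 by €6,009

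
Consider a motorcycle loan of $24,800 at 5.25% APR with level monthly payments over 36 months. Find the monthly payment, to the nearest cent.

$746.07

At 5.25% the monthly rate is 0.0043750, so the payment is 24,800 × 0.0043750 / (1 − 1.0043750^−36) = $746.07.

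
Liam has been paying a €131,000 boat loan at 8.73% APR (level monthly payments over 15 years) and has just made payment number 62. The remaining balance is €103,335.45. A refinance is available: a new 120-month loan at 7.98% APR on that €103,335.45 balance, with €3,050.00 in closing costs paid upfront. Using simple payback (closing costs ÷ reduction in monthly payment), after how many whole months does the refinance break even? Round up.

Current payment = 131,000 × 8.73%/12 / (1 − (1+0.0072750)^−180) = €1,307.73.
Refinanced payment = 103,335.45 × 0.0066500 / (1 − (1+0.0066500)^−120) = €1,252.65.
Monthly savings = €1,307.73 − €1,252.65 = €55.08.
Break-even = €3,050.00 / €55.08 = 55.37 → 56 months.

56 months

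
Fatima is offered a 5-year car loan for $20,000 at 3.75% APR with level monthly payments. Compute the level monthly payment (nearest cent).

At 3.75% the monthly rate is 0.0031250, so the payment is 20,000 × 0.0031250 / (1 − 1.0031250^−60) = $366.08.

$366.08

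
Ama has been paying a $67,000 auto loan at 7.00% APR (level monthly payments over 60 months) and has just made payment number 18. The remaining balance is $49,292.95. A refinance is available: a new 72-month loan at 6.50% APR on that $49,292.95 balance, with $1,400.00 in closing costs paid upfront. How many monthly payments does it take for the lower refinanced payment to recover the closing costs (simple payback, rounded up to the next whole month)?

Current payment = 67,000 × 7%/12 / (1 − (1+0.0058333)^−60) = $1,326.68.
Refinanced payment = 49,292.95 × 0.0054167 / (1 − (1+0.0054167)^−72) = $828.61.
Monthly savings = $1,326.68 − $828.61 = $498.07.
Break-even = $1,400.00 / $498.07 = 2.81 → 3 months.

3 months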